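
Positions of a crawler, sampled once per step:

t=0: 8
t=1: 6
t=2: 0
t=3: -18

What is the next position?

-72

Step-to-step displacements: -2, -6, -18; each is 3× the previous.
step 4: -18 − 54 → -72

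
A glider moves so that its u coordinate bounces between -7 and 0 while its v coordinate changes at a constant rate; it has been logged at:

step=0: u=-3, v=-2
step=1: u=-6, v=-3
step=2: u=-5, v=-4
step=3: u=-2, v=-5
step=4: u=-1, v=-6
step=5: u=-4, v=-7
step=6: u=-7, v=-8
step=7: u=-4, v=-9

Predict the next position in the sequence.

The u coordinate travels 3 per step and bounces off the walls at -7 and 0.
  step 8: -4 → -1
The v coordinate changes by -1 each step: at step 8 it is -10.

u=-1, v=-10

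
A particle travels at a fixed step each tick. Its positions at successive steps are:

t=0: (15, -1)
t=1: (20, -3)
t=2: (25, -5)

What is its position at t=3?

The position changes by (+5, -2) every step.
step 3: (25, -5) + (+5, -2) → (30, -7)

(30, -7)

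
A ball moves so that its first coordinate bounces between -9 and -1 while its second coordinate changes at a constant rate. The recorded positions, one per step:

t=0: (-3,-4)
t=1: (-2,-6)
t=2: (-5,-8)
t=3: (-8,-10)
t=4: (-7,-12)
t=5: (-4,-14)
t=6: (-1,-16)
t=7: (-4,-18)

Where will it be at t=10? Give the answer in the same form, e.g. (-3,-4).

(-5,-24)

The first coordinate travels 3 per step and bounces off the walls at -9 and -1.
  step 8: -4 → -7
  step 9: -7 → -8
  step 10: -8 → -5
The second coordinate changes by -2 each step: at step 10 it is -24.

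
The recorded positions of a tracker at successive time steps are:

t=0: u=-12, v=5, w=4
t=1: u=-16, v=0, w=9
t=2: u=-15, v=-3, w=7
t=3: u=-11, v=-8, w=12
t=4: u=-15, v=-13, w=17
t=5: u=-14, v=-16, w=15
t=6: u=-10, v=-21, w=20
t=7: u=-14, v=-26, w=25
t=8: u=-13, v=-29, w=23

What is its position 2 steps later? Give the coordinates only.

u=-13, v=-39, w=33

Step-to-step displacements: (-4,-5,+5), (+1,-3,-2), (+4,-5,+5), (-4,-5,+5), (+1,-3,-2), (+4,-5,+5), (-4,-5,+5), (+1,-3,-2) — a repeating cycle of length 3.
step 9: apply (+4,-5,+5) → u=-9, v=-34, w=28
step 10: apply (-4,-5,+5) → u=-13, v=-39, w=33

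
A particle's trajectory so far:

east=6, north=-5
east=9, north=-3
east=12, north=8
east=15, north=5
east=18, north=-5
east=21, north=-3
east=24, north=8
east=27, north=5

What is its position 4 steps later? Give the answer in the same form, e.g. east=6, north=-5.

The east coordinate changes by +3 each step, so at step 11 it is 6 + 11·(3) = 39.
The north coordinate repeats the cycle [-5, -3, 8, 5] with period 4; step 11 mod 4 = 3, giving 5.

east=39, north=5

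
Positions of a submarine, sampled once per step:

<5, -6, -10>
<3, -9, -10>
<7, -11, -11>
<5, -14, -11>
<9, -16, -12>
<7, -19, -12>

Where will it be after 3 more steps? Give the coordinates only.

<13, -26, -14>

The moves between consecutive positions are <-2, -3, +0>, <+4, -2, -1>, <-2, -3, +0>, <+4, -2, -1>, <-2, -3, +0>; they repeat the 2-cycle [<-2, -3, +0>, <+4, -2, -1>].
step 6: apply <+4, -2, -1> → <11, -21, -13>
step 7: apply <-2, -3, +0> → <9, -24, -13>
step 8: apply <+4, -2, -1> → <13, -26, -14>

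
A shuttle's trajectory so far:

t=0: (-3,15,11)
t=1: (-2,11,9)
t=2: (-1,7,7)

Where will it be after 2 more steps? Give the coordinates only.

The position changes by (+1,-4,-2) every step.
step 3: (-1,7,7) + (+1,-4,-2) → (0,3,5)
step 4: (0,3,5) + (+1,-4,-2) → (1,-1,3)

(1,-1,3)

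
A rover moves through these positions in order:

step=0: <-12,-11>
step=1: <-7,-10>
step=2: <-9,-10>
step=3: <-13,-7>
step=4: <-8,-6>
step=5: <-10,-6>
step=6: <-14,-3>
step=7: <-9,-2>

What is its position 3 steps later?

<-10,2>

Step-to-step displacements: <+5,+1>, <-2,+0>, <-4,+3>, <+5,+1>, <-2,+0>, <-4,+3>, <+5,+1> — a repeating cycle of length 3.
step 8: apply <-2,+0> → <-11,-2>
step 9: apply <-4,+3> → <-15,1>
step 10: apply <+5,+1> → <-10,2>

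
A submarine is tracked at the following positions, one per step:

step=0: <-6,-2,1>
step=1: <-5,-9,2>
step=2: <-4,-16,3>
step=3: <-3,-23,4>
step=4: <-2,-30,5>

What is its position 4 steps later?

<2,-58,9>

The position changes by <+1,-7,+1> every step.
step 5: <-2,-30,5> + <+1,-7,+1> → <-1,-37,6>
step 6: <-1,-37,6> + <+1,-7,+1> → <0,-44,7>
step 7: <0,-44,7> + <+1,-7,+1> → <1,-51,8>
step 8: <1,-51,8> + <+1,-7,+1> → <2,-58,9>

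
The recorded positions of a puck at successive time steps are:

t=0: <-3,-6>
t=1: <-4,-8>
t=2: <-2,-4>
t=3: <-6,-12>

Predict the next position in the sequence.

<2,4>

Step-to-step displacements: <-1,-2>, <+2,+4>, <-4,-8>; each is -2× the previous.
step 4: <-6,-12> + <+8,+16> → <2,4>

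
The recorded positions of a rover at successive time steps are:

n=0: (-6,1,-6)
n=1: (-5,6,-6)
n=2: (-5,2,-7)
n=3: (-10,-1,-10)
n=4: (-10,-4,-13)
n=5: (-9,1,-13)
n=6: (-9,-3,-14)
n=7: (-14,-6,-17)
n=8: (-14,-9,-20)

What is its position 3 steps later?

(-18,-11,-24)

Step-to-step displacements: (+1,+5,+0), (+0,-4,-1), (-5,-3,-3), (+0,-3,-3), (+1,+5,+0), (+0,-4,-1), (-5,-3,-3), (+0,-3,-3) — a repeating cycle of length 4.
step 9: apply (+1,+5,+0) → (-13,-4,-20)
step 10: apply (+0,-4,-1) → (-13,-8,-21)
step 11: apply (-5,-3,-3) → (-18,-11,-24)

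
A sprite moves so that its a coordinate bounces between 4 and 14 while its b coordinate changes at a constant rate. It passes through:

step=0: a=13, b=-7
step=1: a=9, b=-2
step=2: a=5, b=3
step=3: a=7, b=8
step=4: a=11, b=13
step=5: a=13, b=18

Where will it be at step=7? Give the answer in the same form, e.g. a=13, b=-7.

The a coordinate reflects between 4 and 14, moving 4 per step.
  step 6: 13 → 9
  step 7: 9 → 5
The b coordinate changes by +5 each step: at step 7 it is 28.

a=5, b=28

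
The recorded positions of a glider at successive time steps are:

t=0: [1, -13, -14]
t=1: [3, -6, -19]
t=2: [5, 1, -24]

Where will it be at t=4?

[9, 15, -34]

Constant displacement of [+2, +7, -5] per step.
step 3: [5, 1, -24] + [+2, +7, -5] → [7, 8, -29]
step 4: [7, 8, -29] + [+2, +7, -5] → [9, 15, -34]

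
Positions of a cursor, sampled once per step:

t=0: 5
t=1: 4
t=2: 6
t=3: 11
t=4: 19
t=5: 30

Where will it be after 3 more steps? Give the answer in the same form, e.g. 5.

81

Successive displacements: -1, +2, +5, +8, +11 — each changes by +3.
step 6: 30 + 14 → 44
step 7: 44 + 17 → 61
step 8: 61 + 20 → 81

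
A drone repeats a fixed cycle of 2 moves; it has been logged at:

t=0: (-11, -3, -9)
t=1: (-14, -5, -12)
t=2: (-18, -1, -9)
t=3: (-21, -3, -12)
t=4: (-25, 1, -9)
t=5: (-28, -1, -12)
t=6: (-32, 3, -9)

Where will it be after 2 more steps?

The moves between consecutive positions are (-3, -2, -3), (-4, +4, +3), (-3, -2, -3), (-4, +4, +3), (-3, -2, -3), (-4, +4, +3); they repeat the 2-cycle [(-3, -2, -3), (-4, +4, +3)].
step 7: apply (-3, -2, -3) → (-35, 1, -12)
step 8: apply (-4, +4, +3) → (-39, 5, -9)

(-39, 5, -9)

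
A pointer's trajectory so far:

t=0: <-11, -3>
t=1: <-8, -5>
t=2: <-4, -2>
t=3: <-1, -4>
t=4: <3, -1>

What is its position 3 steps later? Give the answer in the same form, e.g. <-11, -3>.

<13, -2>

Differencing gives <+3, -2>, <+4, +3>, <+3, -2>, <+4, +3>. This is the pattern <+3, -2>, <+4, +3> repeated.
step 5: apply <+3, -2> → <6, -3>
step 6: apply <+4, +3> → <10, 0>
step 7: apply <+3, -2> → <13, -2>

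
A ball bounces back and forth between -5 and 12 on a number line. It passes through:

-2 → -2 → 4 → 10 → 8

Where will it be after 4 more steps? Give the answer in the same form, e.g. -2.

6

The value reflects between -5 and 12, moving 6 per step.
  step 5: 8 → 2
  step 6: 2 → -4
  step 7: -4 → 0
  step 8: 0 → 6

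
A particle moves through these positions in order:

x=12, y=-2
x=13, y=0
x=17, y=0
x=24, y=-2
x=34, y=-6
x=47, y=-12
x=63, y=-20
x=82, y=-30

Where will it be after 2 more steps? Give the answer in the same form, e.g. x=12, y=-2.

Taking differences between consecutive positions: (+1, +2), (+4, +0), (+7, -2), (+10, -4), (+13, -6), (+16, -8), (+19, -10). These grow by (+3, -2) each step.
step 8: x=82, y=-30 + (+22, -12) → x=104, y=-42
step 9: x=104, y=-42 + (+25, -14) → x=129, y=-56

x=129, y=-56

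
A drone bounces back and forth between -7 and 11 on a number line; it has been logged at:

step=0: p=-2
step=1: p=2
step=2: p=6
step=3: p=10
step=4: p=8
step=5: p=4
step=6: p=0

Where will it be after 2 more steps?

The value travels 4 per step and bounces off the walls at -7 and 11.
  step 7: 0 → -4
  step 8: -4 → -6

p=-6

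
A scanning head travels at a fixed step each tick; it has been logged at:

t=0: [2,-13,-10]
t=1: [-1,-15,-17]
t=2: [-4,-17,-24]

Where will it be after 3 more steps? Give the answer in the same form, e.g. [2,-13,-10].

[-13,-23,-45]

Each step adds [-3,-2,-7] to the position.
step 3: [-4,-17,-24] + [-3,-2,-7] → [-7,-19,-31]
step 4: [-7,-19,-31] + [-3,-2,-7] → [-10,-21,-38]
step 5: [-10,-21,-38] + [-3,-2,-7] → [-13,-23,-45]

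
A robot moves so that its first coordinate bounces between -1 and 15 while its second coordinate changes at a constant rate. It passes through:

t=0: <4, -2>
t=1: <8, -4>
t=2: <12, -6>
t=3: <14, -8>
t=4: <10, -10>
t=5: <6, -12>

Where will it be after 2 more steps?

The first coordinate reflects between -1 and 15, moving 4 per step.
  step 6: 6 → 2
  step 7: 2 → 0
The second coordinate changes by -2 each step: at step 7 it is -16.

<0, -16>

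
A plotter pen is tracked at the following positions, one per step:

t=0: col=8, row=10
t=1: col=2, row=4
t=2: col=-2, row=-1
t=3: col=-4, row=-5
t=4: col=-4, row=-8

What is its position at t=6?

First differences are (-6,-6), (-4,-5), (-2,-4), (+0,-3); their common second difference is (+2,+1) (constant acceleration).
step 5: col=-4, row=-8 + (+2,-2) → col=-2, row=-10
step 6: col=-2, row=-10 + (+4,-1) → col=2, row=-11

col=2, row=-11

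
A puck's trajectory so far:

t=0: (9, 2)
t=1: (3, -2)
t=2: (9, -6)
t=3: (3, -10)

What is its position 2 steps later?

(3, -18)

The first coordinate repeats the cycle [9, 3] with period 2; step 5 mod 2 = 1, giving 3.
The second coordinate changes by -4 each step, so at step 5 it is 2 + 5·(-4) = -18.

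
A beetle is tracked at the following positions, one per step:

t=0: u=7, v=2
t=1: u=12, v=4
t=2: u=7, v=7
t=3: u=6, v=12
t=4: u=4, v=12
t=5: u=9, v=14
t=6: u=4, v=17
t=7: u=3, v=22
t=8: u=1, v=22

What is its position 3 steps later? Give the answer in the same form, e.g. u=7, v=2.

Differencing gives (+5, +2), (-5, +3), (-1, +5), (-2, +0), (+5, +2), (-5, +3), (-1, +5), (-2, +0). This is the pattern (+5, +2), (-5, +3), (-1, +5), (-2, +0) repeated.
step 9: apply (+5, +2) → u=6, v=24
step 10: apply (-5, +3) → u=1, v=27
step 11: apply (-1, +5) → u=0, v=32

u=0, v=32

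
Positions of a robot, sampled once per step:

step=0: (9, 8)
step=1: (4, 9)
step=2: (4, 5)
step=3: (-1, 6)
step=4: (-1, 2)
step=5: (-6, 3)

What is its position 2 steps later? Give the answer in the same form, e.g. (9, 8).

(-11, 0)

The moves between consecutive positions are (-5, +1), (+0, -4), (-5, +1), (+0, -4), (-5, +1); they repeat the 2-cycle [(-5, +1), (+0, -4)].
step 6: apply (+0, -4) → (-6, -1)
step 7: apply (-5, +1) → (-11, 0)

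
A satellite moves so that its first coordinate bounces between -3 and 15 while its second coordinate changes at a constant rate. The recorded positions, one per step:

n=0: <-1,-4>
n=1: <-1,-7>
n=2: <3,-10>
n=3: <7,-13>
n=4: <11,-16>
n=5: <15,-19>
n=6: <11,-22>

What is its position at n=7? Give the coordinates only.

<7,-25>

The first coordinate travels 4 per step and bounces off the walls at -3 and 15.
  step 7: 11 → 7
The second coordinate changes by -3 each step: at step 7 it is -25.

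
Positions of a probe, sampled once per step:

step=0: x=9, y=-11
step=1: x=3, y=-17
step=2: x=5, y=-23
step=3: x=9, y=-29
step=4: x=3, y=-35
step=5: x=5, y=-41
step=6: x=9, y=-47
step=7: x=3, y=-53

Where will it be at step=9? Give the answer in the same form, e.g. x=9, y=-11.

X: cycles through 9, 3, 5 every 3 steps. Step 9 lands at position 0 of the cycle → 9.
Y: linear, -6 per step → -65 at step 9.

x=9, y=-65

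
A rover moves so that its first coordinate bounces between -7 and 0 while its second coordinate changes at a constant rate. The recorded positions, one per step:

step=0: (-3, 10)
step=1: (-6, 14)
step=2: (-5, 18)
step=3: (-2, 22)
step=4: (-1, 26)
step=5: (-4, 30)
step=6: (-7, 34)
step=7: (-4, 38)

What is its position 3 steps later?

(-5, 50)

The first coordinate travels 3 per step and bounces off the walls at -7 and 0.
  step 8: -4 → -1
  step 9: -1 → -2
  step 10: -2 → -5
The second coordinate changes by +4 each step: at step 10 it is 50.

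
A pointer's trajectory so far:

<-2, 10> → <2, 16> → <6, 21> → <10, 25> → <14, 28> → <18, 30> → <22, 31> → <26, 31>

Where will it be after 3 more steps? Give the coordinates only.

First differences are <+4, +6>, <+4, +5>, <+4, +4>, <+4, +3>, <+4, +2>, <+4, +1>, <+4, +0>; their common second difference is <+0, -1> (constant acceleration).
step 8: <26, 31> + <+4, -1> → <30, 30>
step 9: <30, 30> + <+4, -2> → <34, 28>
step 10: <34, 28> + <+4, -3> → <38, 25>

<38, 25>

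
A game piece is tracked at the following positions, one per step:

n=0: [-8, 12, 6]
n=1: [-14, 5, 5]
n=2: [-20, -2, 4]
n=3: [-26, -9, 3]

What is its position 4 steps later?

[-50, -37, -1]

Constant displacement of [-6, -7, -1] per step.
step 4: [-26, -9, 3] + [-6, -7, -1] → [-32, -16, 2]
step 5: [-32, -16, 2] + [-6, -7, -1] → [-38, -23, 1]
step 6: [-38, -23, 1] + [-6, -7, -1] → [-44, -30, 0]
step 7: [-44, -30, 0] + [-6, -7, -1] → [-50, -37, -1]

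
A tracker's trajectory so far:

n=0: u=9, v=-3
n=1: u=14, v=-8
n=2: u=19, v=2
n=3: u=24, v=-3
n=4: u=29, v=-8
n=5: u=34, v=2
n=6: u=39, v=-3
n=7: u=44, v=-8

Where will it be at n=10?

The u coordinate changes by +5 each step, so at step 10 it is 9 + 10·(5) = 59.
The v coordinate repeats the cycle [-3, -8, 2] with period 3; step 10 mod 3 = 1, giving -8.

u=59, v=-8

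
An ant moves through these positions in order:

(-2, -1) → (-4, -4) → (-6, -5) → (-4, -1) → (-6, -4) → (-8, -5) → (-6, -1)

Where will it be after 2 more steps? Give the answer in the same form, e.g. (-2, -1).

(-10, -5)

The moves between consecutive positions are (-2, -3), (-2, -1), (+2, +4), (-2, -3), (-2, -1), (+2, +4); they repeat the 3-cycle [(-2, -3), (-2, -1), (+2, +4)].
step 7: apply (-2, -3) → (-8, -4)
step 8: apply (-2, -1) → (-10, -5)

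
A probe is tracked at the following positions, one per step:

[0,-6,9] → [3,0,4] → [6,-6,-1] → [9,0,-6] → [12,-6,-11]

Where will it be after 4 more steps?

The first coordinate changes by +3 each step, so at step 8 it is 0 + 8·(3) = 24.
The second coordinate repeats the cycle [-6, 0] with period 2; step 8 mod 2 = 0, giving -6.
The third coordinate changes by -5 each step, so at step 8 it is 9 + 8·(-5) = -31.

[24,-6,-31]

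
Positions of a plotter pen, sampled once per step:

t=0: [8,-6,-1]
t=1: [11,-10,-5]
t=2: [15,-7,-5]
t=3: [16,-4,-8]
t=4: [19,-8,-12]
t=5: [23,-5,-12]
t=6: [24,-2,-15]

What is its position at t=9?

[32,0,-22]

The moves between consecutive positions are [+3,-4,-4], [+4,+3,+0], [+1,+3,-3], [+3,-4,-4], [+4,+3,+0], [+1,+3,-3]; they repeat the 3-cycle [[+3,-4,-4], [+4,+3,+0], [+1,+3,-3]].
step 7: apply [+3,-4,-4] → [27,-6,-19]
step 8: apply [+4,+3,+0] → [31,-3,-19]
step 9: apply [+1,+3,-3] → [32,0,-22]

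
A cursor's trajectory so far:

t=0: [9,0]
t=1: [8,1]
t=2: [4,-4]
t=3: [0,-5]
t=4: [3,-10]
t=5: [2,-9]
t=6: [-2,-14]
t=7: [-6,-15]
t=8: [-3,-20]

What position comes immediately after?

[-4,-19]

The moves between consecutive positions are [-1,+1], [-4,-5], [-4,-1], [+3,-5], [-1,+1], [-4,-5], [-4,-1], [+3,-5]; they repeat the 4-cycle [[-1,+1], [-4,-5], [-4,-1], [+3,-5]].
step 9: apply [-1,+1] → [-4,-19]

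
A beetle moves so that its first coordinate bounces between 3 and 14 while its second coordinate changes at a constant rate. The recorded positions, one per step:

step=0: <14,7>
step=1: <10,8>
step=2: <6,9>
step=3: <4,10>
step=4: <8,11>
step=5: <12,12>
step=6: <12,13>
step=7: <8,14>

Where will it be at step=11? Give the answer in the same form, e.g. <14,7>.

<14,18>

The first coordinate reflects between 3 and 14, moving 4 per step.
  step 8: 8 → 4
  step 9: 4 → 6
  step 10: 6 → 10
  step 11: 10 → 14
The second coordinate changes by +1 each step: at step 11 it is 18.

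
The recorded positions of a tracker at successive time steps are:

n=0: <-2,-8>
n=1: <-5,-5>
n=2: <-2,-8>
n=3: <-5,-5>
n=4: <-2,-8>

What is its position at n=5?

<-5,-5>

Consecutive displacements <-3,+3>, <+3,-3>, <-3,+3>, <+3,-3> scale by a factor of -1 each step.
step 5: <-2,-8> + <-3,+3> → <-5,-5>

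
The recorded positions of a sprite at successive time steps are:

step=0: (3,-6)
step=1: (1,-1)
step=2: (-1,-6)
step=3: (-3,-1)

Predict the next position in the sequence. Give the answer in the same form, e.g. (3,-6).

(-5,-6)

First: linear, -2 per step → -5 at step 4.
Second: cycles through -6, -1 every 2 steps. Step 4 lands at position 0 of the cycle → -6.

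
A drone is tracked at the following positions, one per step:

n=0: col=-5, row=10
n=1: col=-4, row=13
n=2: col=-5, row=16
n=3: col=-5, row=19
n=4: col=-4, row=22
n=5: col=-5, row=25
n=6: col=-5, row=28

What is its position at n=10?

col=-4, row=40

Col: cycles through -5, -4, -5 every 3 steps. Step 10 lands at position 1 of the cycle → -4.
Row: linear, +3 per step → 40 at step 10.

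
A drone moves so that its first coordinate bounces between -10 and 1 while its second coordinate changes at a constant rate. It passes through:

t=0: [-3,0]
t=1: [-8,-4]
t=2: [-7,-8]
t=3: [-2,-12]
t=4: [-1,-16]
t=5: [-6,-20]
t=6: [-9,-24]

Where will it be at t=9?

[-4,-36]

The first coordinate reflects between -10 and 1, moving 5 per step.
  step 7: -9 → -4
  step 8: -4 → 1
  step 9: 1 → -4
The second coordinate changes by -4 each step: at step 9 it is -36.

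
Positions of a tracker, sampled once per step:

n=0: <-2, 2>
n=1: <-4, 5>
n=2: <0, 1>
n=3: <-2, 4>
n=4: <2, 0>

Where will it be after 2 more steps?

<4, -1>

Step-to-step displacements: <-2, +3>, <+4, -4>, <-2, +3>, <+4, -4> — a repeating cycle of length 2.
step 5: apply <-2, +3> → <0, 3>
step 6: apply <+4, -4> → <4, -1>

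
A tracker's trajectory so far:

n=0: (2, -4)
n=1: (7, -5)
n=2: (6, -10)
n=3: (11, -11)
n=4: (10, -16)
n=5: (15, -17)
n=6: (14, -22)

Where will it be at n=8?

(18, -28)

Step-to-step displacements: (+5, -1), (-1, -5), (+5, -1), (-1, -5), (+5, -1), (-1, -5) — a repeating cycle of length 2.
step 7: apply (+5, -1) → (19, -23)
step 8: apply (-1, -5) → (18, -28)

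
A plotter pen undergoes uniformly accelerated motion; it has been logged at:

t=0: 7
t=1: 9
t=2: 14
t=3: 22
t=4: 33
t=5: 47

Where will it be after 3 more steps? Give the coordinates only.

Successive displacements: +2, +5, +8, +11, +14 — each changes by +3.
step 6: 47 + 17 → 64
step 7: 64 + 20 → 84
step 8: 84 + 23 → 107

107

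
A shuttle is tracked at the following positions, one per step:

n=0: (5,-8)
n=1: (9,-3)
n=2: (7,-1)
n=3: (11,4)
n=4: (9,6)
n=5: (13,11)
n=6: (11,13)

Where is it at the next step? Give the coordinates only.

The moves between consecutive positions are (+4,+5), (-2,+2), (+4,+5), (-2,+2), (+4,+5), (-2,+2); they repeat the 2-cycle [(+4,+5), (-2,+2)].
step 7: apply (+4,+5) → (15,18)

(15,18)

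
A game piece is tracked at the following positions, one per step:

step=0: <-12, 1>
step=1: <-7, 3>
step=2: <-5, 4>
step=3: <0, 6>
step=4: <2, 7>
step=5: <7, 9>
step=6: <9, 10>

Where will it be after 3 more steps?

The moves between consecutive positions are <+5, +2>, <+2, +1>, <+5, +2>, <+2, +1>, <+5, +2>, <+2, +1>; they repeat the 2-cycle [<+5, +2>, <+2, +1>].
step 7: apply <+5, +2> → <14, 12>
step 8: apply <+2, +1> → <16, 13>
step 9: apply <+5, +2> → <21, 15>

<21, 15>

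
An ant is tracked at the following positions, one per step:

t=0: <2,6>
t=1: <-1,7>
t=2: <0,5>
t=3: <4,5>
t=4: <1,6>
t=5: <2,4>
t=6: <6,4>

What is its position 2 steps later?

Step-to-step displacements: <-3,+1>, <+1,-2>, <+4,+0>, <-3,+1>, <+1,-2>, <+4,+0> — a repeating cycle of length 3.
step 7: apply <-3,+1> → <3,5>
step 8: apply <+1,-2> → <4,3>

<4,3>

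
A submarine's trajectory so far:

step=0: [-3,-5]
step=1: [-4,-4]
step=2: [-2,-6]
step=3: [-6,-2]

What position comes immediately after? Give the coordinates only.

[2,-10]

Consecutive displacements [-1,+1], [+2,-2], [-4,+4] scale by a factor of -2 each step.
step 4: [-6,-2] + [+8,-8] → [2,-10]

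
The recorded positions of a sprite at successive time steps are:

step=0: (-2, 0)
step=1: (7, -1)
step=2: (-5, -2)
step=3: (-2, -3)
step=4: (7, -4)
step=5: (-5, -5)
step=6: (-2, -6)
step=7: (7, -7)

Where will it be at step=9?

The first coordinate repeats the cycle [-2, 7, -5] with period 3; step 9 mod 3 = 0, giving -2.
The second coordinate changes by -1 each step, so at step 9 it is 0 + 9·(-1) = -9.

(-2, -9)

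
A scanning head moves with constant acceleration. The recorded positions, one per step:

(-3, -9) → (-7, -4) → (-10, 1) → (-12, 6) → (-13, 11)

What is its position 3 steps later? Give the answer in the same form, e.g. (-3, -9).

First differences are (-4, +5), (-3, +5), (-2, +5), (-1, +5); their common second difference is (+1, +0) (constant acceleration).
step 5: (-13, 11) + (+0, +5) → (-13, 16)
step 6: (-13, 16) + (+1, +5) → (-12, 21)
step 7: (-12, 21) + (+2, +5) → (-10, 26)

(-10, 26)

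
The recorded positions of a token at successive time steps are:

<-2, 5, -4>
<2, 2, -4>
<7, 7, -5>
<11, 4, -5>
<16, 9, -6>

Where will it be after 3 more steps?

The moves between consecutive positions are <+4, -3, +0>, <+5, +5, -1>, <+4, -3, +0>, <+5, +5, -1>; they repeat the 2-cycle [<+4, -3, +0>, <+5, +5, -1>].
step 5: apply <+4, -3, +0> → <20, 6, -6>
step 6: apply <+5, +5, -1> → <25, 11, -7>
step 7: apply <+4, -3, +0> → <29, 8, -7>

<29, 8, -7>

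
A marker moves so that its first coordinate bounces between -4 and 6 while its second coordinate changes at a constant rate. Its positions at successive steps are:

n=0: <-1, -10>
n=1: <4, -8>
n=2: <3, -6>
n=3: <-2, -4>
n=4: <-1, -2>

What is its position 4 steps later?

<-1, 6>

The first coordinate reflects between -4 and 6, moving 5 per step.
  step 5: -1 → 4
  step 6: 4 → 3
  step 7: 3 → -2
  step 8: -2 → -1
The second coordinate changes by +2 each step: at step 8 it is 6.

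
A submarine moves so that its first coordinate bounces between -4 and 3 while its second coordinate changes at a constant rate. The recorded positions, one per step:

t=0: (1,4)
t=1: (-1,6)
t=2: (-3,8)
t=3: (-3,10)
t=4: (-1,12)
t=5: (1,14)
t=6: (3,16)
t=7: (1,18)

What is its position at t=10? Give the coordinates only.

(-3,24)

The first coordinate reflects between -4 and 3, moving 2 per step.
  step 8: 1 → -1
  step 9: -1 → -3
  step 10: -3 → -3
The second coordinate changes by +2 each step: at step 10 it is 24.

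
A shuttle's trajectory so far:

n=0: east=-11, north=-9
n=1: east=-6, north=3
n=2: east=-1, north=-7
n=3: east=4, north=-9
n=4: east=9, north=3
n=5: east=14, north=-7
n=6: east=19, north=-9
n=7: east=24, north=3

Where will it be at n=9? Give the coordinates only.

The east coordinate changes by +5 each step, so at step 9 it is -11 + 9·(5) = 34.
The north coordinate repeats the cycle [-9, 3, -7] with period 3; step 9 mod 3 = 0, giving -9.

east=34, north=-9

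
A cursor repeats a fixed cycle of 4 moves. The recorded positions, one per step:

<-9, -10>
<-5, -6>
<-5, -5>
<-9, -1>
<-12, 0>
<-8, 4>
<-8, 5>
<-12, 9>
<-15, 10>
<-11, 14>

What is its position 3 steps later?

<-18, 20>

The moves between consecutive positions are <+4, +4>, <+0, +1>, <-4, +4>, <-3, +1>, <+4, +4>, <+0, +1>, <-4, +4>, <-3, +1>, <+4, +4>; they repeat the 4-cycle [<+4, +4>, <+0, +1>, <-4, +4>, <-3, +1>].
step 10: apply <+0, +1> → <-11, 15>
step 11: apply <-4, +4> → <-15, 19>
step 12: apply <-3, +1> → <-18, 20>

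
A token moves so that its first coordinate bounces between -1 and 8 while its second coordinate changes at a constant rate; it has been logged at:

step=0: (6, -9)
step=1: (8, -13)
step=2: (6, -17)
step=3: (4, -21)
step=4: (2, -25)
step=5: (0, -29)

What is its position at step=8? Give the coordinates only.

(4, -41)

The first coordinate reflects between -1 and 8, moving 2 per step.
  step 6: 0 → 0
  step 7: 0 → 2
  step 8: 2 → 4
The second coordinate changes by -4 each step: at step 8 it is -41.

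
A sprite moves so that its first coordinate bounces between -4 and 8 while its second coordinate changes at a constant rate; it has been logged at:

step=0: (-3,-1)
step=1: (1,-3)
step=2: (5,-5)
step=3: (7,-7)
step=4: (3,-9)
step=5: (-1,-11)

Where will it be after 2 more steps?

The first coordinate reflects between -4 and 8, moving 4 per step.
  step 6: -1 → -3
  step 7: -3 → 1
The second coordinate changes by -2 each step: at step 7 it is -15.

(1,-15)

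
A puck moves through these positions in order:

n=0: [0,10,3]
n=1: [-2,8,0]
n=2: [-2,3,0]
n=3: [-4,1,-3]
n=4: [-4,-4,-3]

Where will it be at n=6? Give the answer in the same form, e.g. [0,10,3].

The moves between consecutive positions are [-2,-2,-3], [+0,-5,+0], [-2,-2,-3], [+0,-5,+0]; they repeat the 2-cycle [[-2,-2,-3], [+0,-5,+0]].
step 5: apply [-2,-2,-3] → [-6,-6,-6]
step 6: apply [+0,-5,+0] → [-6,-11,-6]

[-6,-11,-6]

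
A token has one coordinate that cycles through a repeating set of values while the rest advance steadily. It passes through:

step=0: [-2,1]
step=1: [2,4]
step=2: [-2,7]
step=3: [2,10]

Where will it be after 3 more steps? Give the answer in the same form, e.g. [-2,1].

[-2,19]

The first coordinate repeats the cycle [-2, 2] with period 2; step 6 mod 2 = 0, giving -2.
The second coordinate changes by +3 each step, so at step 6 it is 1 + 6·(3) = 19.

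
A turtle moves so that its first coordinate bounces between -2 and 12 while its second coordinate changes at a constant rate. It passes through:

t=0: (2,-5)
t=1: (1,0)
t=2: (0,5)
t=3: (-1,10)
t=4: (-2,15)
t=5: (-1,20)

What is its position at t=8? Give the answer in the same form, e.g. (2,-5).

The first coordinate travels 1 per step and bounces off the walls at -2 and 12.
  step 6: -1 → 0
  step 7: 0 → 1
  step 8: 1 → 2
The second coordinate changes by +5 each step: at step 8 it is 35.

(2,35)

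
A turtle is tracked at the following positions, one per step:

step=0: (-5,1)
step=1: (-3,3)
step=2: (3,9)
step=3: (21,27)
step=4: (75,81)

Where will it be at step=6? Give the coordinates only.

Step-to-step displacements: (+2,+2), (+6,+6), (+18,+18), (+54,+54); each is 3× the previous.
step 5: (75,81) + (+162,+162) → (237,243)
step 6: (237,243) + (+486,+486) → (723,729)

(723,729)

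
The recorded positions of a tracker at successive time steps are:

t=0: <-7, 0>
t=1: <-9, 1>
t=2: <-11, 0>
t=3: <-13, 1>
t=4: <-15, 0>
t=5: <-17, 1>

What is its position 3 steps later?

<-23, 0>

First: linear, -2 per step → -23 at step 8.
Second: cycles through 0, 1 every 2 steps. Step 8 lands at position 0 of the cycle → 0.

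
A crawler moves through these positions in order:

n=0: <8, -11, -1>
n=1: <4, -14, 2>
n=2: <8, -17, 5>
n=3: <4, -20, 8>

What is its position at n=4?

<8, -23, 11>

First: cycles through 8, 4 every 2 steps. Step 4 lands at position 0 of the cycle → 8.
Second: linear, -3 per step → -23 at step 4.
Third: linear, +3 per step → 11 at step 4.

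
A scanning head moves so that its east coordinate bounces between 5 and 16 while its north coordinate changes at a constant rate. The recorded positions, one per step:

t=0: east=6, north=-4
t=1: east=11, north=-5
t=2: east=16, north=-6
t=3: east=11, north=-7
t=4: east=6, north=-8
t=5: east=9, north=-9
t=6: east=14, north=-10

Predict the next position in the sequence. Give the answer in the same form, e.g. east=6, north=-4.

The east coordinate travels 5 per step and bounces off the walls at 5 and 16.
  step 7: 14 → 13
The north coordinate changes by -1 each step: at step 7 it is -11.

east=13, north=-11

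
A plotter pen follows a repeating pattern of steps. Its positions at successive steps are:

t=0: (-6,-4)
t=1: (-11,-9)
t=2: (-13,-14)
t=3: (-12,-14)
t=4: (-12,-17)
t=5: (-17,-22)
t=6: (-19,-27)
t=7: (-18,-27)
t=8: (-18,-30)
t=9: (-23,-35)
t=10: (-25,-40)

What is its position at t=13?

(-29,-48)

Step-to-step displacements: (-5,-5), (-2,-5), (+1,+0), (+0,-3), (-5,-5), (-2,-5), (+1,+0), (+0,-3), (-5,-5), (-2,-5) — a repeating cycle of length 4.
step 11: apply (+1,+0) → (-24,-40)
step 12: apply (+0,-3) → (-24,-43)
step 13: apply (-5,-5) → (-29,-48)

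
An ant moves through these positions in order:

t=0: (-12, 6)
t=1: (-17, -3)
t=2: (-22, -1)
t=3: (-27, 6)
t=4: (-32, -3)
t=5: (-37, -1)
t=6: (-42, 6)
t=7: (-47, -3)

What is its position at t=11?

The first coordinate changes by -5 each step, so at step 11 it is -12 + 11·(-5) = -67.
The second coordinate repeats the cycle [6, -3, -1] with period 3; step 11 mod 3 = 2, giving -1.

(-67, -1)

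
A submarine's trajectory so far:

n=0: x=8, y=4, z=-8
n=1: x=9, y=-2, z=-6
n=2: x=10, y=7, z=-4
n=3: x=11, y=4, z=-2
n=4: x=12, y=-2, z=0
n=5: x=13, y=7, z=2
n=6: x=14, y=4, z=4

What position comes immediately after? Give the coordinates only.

x=15, y=-2, z=6

The x coordinate changes by +1 each step, so at step 7 it is 8 + 7·(1) = 15.
The y coordinate repeats the cycle [4, -2, 7] with period 3; step 7 mod 3 = 1, giving -2.
The z coordinate changes by +2 each step, so at step 7 it is -8 + 7·(2) = 6.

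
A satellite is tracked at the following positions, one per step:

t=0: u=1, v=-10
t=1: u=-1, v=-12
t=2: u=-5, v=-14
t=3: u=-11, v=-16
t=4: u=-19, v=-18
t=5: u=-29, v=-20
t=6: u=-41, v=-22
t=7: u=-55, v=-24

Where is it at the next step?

u=-71, v=-26

Successive displacements: (-2,-2), (-4,-2), (-6,-2), (-8,-2), (-10,-2), (-12,-2), (-14,-2) — each changes by (-2,+0).
step 8: u=-55, v=-24 + (-16,-2) → u=-71, v=-26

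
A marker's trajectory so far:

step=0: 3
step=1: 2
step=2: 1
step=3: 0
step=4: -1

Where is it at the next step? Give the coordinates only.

Each step adds -1 to the position.
step 5: -1 − 1 → -2

-2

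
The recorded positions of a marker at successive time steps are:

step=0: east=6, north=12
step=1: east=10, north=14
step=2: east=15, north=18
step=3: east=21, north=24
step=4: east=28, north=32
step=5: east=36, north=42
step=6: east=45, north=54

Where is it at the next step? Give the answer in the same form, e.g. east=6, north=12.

Taking differences between consecutive positions: (+4, +2), (+5, +4), (+6, +6), (+7, +8), (+8, +10), (+9, +12). These grow by (+1, +2) each step.
step 7: east=45, north=54 + (+10, +14) → east=55, north=68

east=55, north=68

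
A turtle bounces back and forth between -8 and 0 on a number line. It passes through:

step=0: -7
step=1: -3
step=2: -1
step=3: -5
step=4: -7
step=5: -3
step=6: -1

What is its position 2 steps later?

-7

The value travels 4 per step and bounces off the walls at -8 and 0.
  step 7: -1 → -5
  step 8: -5 → -7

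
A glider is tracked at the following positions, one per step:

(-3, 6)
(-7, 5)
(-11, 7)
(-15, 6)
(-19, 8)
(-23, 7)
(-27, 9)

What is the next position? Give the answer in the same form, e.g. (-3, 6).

Differencing gives (-4, -1), (-4, +2), (-4, -1), (-4, +2), (-4, -1), (-4, +2). This is the pattern (-4, -1), (-4, +2) repeated.
step 7: apply (-4, -1) → (-31, 8)

(-31, 8)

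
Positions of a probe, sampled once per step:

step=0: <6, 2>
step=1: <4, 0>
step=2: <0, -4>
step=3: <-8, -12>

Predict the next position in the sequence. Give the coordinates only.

<-24, -28>

The jumps are <-2, -2>, <-4, -4>, <-8, -8> — a geometric progression with ratio 2.
step 4: <-8, -12> + <-16, -16> → <-24, -28>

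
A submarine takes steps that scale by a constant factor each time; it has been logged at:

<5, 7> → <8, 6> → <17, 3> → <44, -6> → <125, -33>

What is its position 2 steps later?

<1097, -357>

Step-to-step displacements: <+3, -1>, <+9, -3>, <+27, -9>, <+81, -27>; each is 3× the previous.
step 5: <125, -33> + <+243, -81> → <368, -114>
step 6: <368, -114> + <+729, -243> → <1097, -357>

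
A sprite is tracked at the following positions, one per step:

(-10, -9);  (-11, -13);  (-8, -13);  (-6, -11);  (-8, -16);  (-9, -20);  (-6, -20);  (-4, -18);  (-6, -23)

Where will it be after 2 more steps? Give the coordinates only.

The moves between consecutive positions are (-1, -4), (+3, +0), (+2, +2), (-2, -5), (-1, -4), (+3, +0), (+2, +2), (-2, -5); they repeat the 4-cycle [(-1, -4), (+3, +0), (+2, +2), (-2, -5)].
step 9: apply (-1, -4) → (-7, -27)
step 10: apply (+3, +0) → (-4, -27)

(-4, -27)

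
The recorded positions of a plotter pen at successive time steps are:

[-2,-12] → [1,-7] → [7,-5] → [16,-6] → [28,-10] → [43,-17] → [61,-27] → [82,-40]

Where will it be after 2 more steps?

Taking differences between consecutive positions: [+3,+5], [+6,+2], [+9,-1], [+12,-4], [+15,-7], [+18,-10], [+21,-13]. These grow by [+3,-3] each step.
step 8: [82,-40] + [+24,-16] → [106,-56]
step 9: [106,-56] + [+27,-19] → [133,-75]

[133,-75]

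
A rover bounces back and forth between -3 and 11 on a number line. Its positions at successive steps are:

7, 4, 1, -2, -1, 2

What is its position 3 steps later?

11

The value travels 3 per step and bounces off the walls at -3 and 11.
  step 6: 2 → 5
  step 7: 5 → 8
  step 8: 8 → 11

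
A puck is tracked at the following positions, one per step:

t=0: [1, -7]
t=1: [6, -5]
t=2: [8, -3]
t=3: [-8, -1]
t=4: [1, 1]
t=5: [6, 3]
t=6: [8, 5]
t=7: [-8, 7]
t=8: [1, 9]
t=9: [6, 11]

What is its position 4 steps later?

First: cycles through 1, 6, 8, -8 every 4 steps. Step 13 lands at position 1 of the cycle → 6.
Second: linear, +2 per step → 19 at step 13.

[6, 19]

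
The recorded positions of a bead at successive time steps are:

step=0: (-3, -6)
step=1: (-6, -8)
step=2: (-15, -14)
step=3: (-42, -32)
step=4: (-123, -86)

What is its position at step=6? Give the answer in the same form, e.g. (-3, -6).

(-1095, -734)

The jumps are (-3, -2), (-9, -6), (-27, -18), (-81, -54) — a geometric progression with ratio 3.
step 5: (-123, -86) + (-243, -162) → (-366, -248)
step 6: (-366, -248) + (-729, -486) → (-1095, -734)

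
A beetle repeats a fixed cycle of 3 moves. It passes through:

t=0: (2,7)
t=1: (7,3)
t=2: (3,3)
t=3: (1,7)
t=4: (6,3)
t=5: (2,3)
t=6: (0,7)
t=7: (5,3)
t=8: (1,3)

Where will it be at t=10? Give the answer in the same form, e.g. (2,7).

(4,3)

The moves between consecutive positions are (+5,-4), (-4,+0), (-2,+4), (+5,-4), (-4,+0), (-2,+4), (+5,-4), (-4,+0); they repeat the 3-cycle [(+5,-4), (-4,+0), (-2,+4)].
step 9: apply (-2,+4) → (-1,7)
step 10: apply (+5,-4) → (4,3)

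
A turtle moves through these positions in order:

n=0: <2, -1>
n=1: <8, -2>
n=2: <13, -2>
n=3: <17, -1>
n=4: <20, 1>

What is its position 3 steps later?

First differences are <+6, -1>, <+5, +0>, <+4, +1>, <+3, +2>; their common second difference is <-1, +1> (constant acceleration).
step 5: <20, 1> + <+2, +3> → <22, 4>
step 6: <22, 4> + <+1, +4> → <23, 8>
step 7: <23, 8> + <+0, +5> → <23, 13>

<23, 13>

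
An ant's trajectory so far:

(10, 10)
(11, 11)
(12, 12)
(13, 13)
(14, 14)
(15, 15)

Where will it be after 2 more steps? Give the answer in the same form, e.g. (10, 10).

(17, 17)

The position changes by (+1, +1) every step.
step 6: (15, 15) + (+1, +1) → (16, 16)
step 7: (16, 16) + (+1, +1) → (17, 17)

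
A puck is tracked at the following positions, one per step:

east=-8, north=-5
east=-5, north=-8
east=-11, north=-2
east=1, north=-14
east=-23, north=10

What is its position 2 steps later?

east=-71, north=58

Step-to-step displacements: (+3, -3), (-6, +6), (+12, -12), (-24, +24); each is -2× the previous.
step 5: east=-23, north=10 + (+48, -48) → east=25, north=-38
step 6: east=25, north=-38 + (-96, +96) → east=-71, north=58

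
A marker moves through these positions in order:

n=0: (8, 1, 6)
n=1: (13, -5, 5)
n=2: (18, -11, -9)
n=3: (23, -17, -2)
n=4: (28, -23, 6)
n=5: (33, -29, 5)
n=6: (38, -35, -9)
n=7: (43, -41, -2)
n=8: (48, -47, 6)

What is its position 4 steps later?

First: linear, +5 per step → 68 at step 12.
Second: linear, -6 per step → -71 at step 12.
Third: cycles through 6, 5, -9, -2 every 4 steps. Step 12 lands at position 0 of the cycle → 6.

(68, -71, 6)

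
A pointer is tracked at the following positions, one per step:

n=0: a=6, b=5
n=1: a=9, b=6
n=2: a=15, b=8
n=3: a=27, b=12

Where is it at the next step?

a=51, b=20

Step-to-step displacements: (+3, +1), (+6, +2), (+12, +4); each is 2× the previous.
step 4: a=27, b=12 + (+24, +8) → a=51, b=20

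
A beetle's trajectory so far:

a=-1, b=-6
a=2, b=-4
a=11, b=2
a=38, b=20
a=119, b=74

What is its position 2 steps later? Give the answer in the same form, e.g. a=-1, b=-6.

Consecutive displacements (+3, +2), (+9, +6), (+27, +18), (+81, +54) scale by a factor of 3 each step.
step 5: a=119, b=74 + (+243, +162) → a=362, b=236
step 6: a=362, b=236 + (+729, +486) → a=1091, b=722

a=1091, b=722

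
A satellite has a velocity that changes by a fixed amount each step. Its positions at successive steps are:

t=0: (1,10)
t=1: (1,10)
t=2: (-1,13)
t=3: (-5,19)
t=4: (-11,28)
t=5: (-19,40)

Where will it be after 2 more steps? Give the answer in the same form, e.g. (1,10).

Taking differences between consecutive positions: (+0,+0), (-2,+3), (-4,+6), (-6,+9), (-8,+12). These grow by (-2,+3) each step.
step 6: (-19,40) + (-10,+15) → (-29,55)
step 7: (-29,55) + (-12,+18) → (-41,73)

(-41,73)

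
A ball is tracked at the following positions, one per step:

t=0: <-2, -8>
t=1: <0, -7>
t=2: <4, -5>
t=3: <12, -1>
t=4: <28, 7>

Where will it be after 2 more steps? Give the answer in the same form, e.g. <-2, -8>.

The jumps are <+2, +1>, <+4, +2>, <+8, +4>, <+16, +8> — a geometric progression with ratio 2.
step 5: <28, 7> + <+32, +16> → <60, 23>
step 6: <60, 23> + <+64, +32> → <124, 55>

<124, 55>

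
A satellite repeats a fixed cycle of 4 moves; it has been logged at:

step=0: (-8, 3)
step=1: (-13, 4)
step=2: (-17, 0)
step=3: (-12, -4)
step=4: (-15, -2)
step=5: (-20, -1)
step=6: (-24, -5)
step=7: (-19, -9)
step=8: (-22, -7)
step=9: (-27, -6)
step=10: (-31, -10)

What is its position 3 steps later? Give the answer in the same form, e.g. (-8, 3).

(-34, -11)

The moves between consecutive positions are (-5, +1), (-4, -4), (+5, -4), (-3, +2), (-5, +1), (-4, -4), (+5, -4), (-3, +2), (-5, +1), (-4, -4); they repeat the 4-cycle [(-5, +1), (-4, -4), (+5, -4), (-3, +2)].
step 11: apply (+5, -4) → (-26, -14)
step 12: apply (-3, +2) → (-29, -12)
step 13: apply (-5, +1) → (-34, -11)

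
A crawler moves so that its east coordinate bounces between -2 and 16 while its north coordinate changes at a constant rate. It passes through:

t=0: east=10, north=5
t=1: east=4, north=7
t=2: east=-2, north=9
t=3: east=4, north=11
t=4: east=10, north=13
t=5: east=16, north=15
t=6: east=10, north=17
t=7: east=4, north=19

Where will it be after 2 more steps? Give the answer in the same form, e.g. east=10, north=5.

east=4, north=23

The east coordinate travels 6 per step and bounces off the walls at -2 and 16.
  step 8: 4 → -2
  step 9: -2 → 4
The north coordinate changes by +2 each step: at step 9 it is 23.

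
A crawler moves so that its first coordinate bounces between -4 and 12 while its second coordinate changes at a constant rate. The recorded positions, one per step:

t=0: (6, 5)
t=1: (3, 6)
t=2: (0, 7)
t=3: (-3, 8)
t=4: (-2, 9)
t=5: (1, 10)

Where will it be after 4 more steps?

(11, 14)

The first coordinate travels 3 per step and bounces off the walls at -4 and 12.
  step 6: 1 → 4
  step 7: 4 → 7
  step 8: 7 → 10
  step 9: 10 → 11
The second coordinate changes by +1 each step: at step 9 it is 14.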